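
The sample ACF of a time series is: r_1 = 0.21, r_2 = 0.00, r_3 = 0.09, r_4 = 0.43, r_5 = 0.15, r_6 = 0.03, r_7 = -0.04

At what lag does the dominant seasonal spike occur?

4

The largest autocorrelation is r_4 = 0.43; the remaining lags stay at or below 0.21. The elevated value at lag 1 (0.21), dropping to 0.00 at lag 2, reflects decaying short-term dependence rather than seasonality.
The dominant spike at lag 4 indicates a seasonal period of 4.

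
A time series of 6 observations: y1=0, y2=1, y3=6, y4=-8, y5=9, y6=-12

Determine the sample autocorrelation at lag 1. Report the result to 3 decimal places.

Mean ȳ = (0 + 1 + 6 − 8 + 9 − 12)/6 = -0.6667
Deviations from mean: 0.6667, 1.6667, 6.6667, -7.3333, 9.6667, -11.3333
Σ(y_t−ȳ)(y_{t+1}−ȳ) = (1.1111) + (11.1111) + (-48.8889) + (-70.8889) + (-109.5556) = -217.1111
Denominator Σ(y_t−ȳ)² = 323.3333
r_1 = -217.1111 / 323.3333 = -0.671

-0.671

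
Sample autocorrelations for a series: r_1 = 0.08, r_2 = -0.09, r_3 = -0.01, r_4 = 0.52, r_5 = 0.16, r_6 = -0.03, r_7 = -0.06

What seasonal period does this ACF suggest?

The largest autocorrelation is r_4 = 0.52; the remaining lags stay at or below 0.16.
The dominant spike at lag 4 indicates a seasonal period of 4.

4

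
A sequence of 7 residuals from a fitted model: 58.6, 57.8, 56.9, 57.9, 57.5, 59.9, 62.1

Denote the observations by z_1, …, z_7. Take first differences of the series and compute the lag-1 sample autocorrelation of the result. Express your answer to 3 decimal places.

0.195

First differences Δz: -0.8, -0.9, 1.0, -0.4, 2.4, 2.2
Mean of differences = 0.5833
Numerator Σ(Δz_t−Δz̄)(Δz_{t+1}−Δz̄) = 2.1747
Denominator Σ(Δz_t−Δz̄)² = 11.1683
r_1(Δz) = 2.1747 / 11.1683 = 0.195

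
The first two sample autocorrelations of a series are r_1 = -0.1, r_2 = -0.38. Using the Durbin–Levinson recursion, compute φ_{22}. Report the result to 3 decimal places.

-0.394

φ_{22} = (r_2 − r_1²) / (1 − r_1²)
r_1² = (-0.1)² = 0.01
Numerator = -0.38 − 0.0100 = -0.3900; denominator = 1 − 0.0100 = 0.9900
φ_{22} = -0.3900 / 0.9900 = -0.394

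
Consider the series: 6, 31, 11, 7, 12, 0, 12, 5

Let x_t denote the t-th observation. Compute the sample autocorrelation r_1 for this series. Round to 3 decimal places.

Mean x̄ = (6 + 31 + 11 + 7 + 12 + 0 + 12 + 5)/8 = 10.5000
Deviations from mean: -4.5000, 20.5000, 0.5000, -3.5000, 1.5000, -10.5000, 1.5000, -5.5000
Σ(x_t−x̄)(x_{t+1}−x̄) = (-92.2500) + (10.2500) + (-1.7500) + (-5.2500) + (-15.7500) + (-15.7500) + (-8.2500) = -128.7500
Denominator Σ(x_t−x̄)² = 598.0000
r_1 = -128.7500 / 598.0000 = -0.215

-0.215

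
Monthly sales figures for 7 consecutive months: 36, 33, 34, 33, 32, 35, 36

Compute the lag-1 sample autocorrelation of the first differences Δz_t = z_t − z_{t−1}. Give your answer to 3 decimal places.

-0.136

First differences Δz: -3, 1, -1, -1, 3, 1
Mean of differences = 0.0000
Numerator Σ(Δz_t−Δz̄)(Δz_{t+1}−Δz̄) = -3.0000
Denominator Σ(Δz_t−Δz̄)² = 22.0000
r_1(Δz) = -3.0000 / 22.0000 = -0.136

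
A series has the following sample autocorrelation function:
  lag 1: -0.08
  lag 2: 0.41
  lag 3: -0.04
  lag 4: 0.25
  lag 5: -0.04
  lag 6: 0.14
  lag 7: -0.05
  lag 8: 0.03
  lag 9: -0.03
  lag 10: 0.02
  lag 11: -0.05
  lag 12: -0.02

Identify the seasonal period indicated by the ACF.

2

The largest autocorrelation is r_2 = 0.41, with a weaker echo at lag 4 (0.25); the remaining lags stay at or below 0.14.
The dominant spike at lag 2 indicates a seasonal period of 2.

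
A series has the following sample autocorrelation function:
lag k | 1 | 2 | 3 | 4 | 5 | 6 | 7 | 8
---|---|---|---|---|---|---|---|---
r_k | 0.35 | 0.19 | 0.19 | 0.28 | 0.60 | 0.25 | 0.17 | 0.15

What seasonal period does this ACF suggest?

5

The largest autocorrelation is r_5 = 0.60; the remaining lags stay at or below 0.35. The elevated value at lag 1 (0.35), dropping to 0.19 at lag 2, reflects decaying short-term dependence rather than seasonality.
The dominant spike at lag 5 indicates a seasonal period of 5.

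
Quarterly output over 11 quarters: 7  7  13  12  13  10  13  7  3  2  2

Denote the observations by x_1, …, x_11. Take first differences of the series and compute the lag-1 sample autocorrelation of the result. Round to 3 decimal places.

First differences Δx: 0, 6, -1, 1, -3, 3, -6, -4, -1, 0
Mean of differences = -0.5000
Numerator Σ(Δx_t−Δx̄)(Δx_{t+1}−Δx̄) = -11.7500
Denominator Σ(Δx_t−Δx̄)² = 106.5000
r_1(Δx) = -11.7500 / 106.5000 = -0.110

-0.110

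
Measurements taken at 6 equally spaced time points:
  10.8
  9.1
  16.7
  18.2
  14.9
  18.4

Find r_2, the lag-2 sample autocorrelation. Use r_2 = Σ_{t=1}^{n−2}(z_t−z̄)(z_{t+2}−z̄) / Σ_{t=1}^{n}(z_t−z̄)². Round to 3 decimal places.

-0.182

Mean z̄ = (10.8 + 9.1 + 16.7 + 18.2 + 14.9 + 18.4)/6 = 14.6833
Numerator Σ_{t=1}^{4}(z_t−z̄)(z_{t+2}−z̄) = -13.9589
Denominator Σ(z_t−z̄)² = 76.5483
r_2 = -13.9589 / 76.5483 = -0.182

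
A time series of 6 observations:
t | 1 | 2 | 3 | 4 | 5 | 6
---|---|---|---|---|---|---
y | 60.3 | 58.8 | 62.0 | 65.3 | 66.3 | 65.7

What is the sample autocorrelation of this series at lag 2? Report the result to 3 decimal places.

Mean ȳ = (60.3 + 58.8 + 62.0 + 65.3 + 66.3 + 65.7)/6 = 63.0667
Deviations from mean: -2.7667, -4.2667, -1.0667, 2.2333, 3.2333, 2.6333
Σ(y_t−ȳ)(y_{t+2}−ȳ) = (2.9511) + (-9.5289) + (-3.4489) + (5.8811) = -4.1456
Denominator Σ(y_t−ȳ)² = 49.3733
r_2 = -4.1456 / 49.3733 = -0.084

-0.084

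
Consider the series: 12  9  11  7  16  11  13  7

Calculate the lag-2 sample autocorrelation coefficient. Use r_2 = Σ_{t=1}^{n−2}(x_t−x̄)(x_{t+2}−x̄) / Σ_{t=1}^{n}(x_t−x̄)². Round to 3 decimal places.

Mean x̄ = (12 + 9 + 11 + 7 + 16 + 11 + 13 + 7)/8 = 10.7500
Deviations from mean: 1.2500, -1.7500, 0.2500, -3.7500, 5.2500, 0.2500, 2.2500, -3.7500
Numerator Σ_{t=1}^{6}(x_t−x̄)(x_{t+2}−x̄) = 18.1250
Denominator Σ(x_t−x̄)² = 65.5000
r_2 = 18.1250 / 65.5000 = 0.277

0.277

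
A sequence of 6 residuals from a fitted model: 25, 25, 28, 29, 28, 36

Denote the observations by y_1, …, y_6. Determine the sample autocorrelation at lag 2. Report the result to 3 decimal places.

0.049

Mean ȳ = (25 + 25 + 28 + 29 + 28 + 36)/6 = 28.5000
Numerator Σ_{t=1}^{4}(y_t−ȳ)(y_{t+2}−ȳ) = 4.0000
Denominator Σ(y_t−ȳ)² = 81.5000
r_2 = 4.0000 / 81.5000 = 0.049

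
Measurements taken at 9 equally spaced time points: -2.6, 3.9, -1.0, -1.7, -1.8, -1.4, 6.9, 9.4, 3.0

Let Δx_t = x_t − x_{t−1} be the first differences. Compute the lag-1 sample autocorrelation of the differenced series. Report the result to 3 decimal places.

First differences Δx: 6.5, -4.9, -0.7, -0.1, 0.4, 8.3, 2.5, -6.4
Mean of differences = 0.7000
Numerator Σ(Δx_t−Δx̄)(Δx_{t+1}−Δx̄) = -24.6600
Denominator Σ(Δx_t−Δx̄)² = 179.1000
r_1(Δx) = -24.6600 / 179.1000 = -0.138

-0.138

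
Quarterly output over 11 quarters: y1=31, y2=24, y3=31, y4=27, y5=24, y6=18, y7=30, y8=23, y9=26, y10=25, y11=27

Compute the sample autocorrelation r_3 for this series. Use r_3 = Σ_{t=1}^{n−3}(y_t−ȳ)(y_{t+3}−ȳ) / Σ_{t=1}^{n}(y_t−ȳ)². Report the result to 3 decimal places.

-0.187

Mean ȳ = (31 + 24 + 31 + 27 + 24 + 18 + 30 + 23 + 26 + 25 + 27)/11 = 26.0000
Numerator Σ_{t=1}^{8}(y_t−ȳ)(y_{t+3}−ȳ) = -28.0000
Denominator Σ(y_t−ȳ)² = 150.0000
r_3 = -28.0000 / 150.0000 = -0.187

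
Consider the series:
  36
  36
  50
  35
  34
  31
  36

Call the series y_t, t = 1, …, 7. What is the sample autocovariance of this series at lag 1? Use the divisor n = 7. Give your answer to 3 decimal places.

Mean ȳ = (36 + 36 + 50 + 35 + 34 + 31 + 36)/7 = 36.8571
Deviations: -0.8571, -0.8571, 13.1429, -1.8571, -2.8571, -5.8571, -0.8571
Σ_{t=1}^{6}(y_t−ȳ)(y_{t+1}−ȳ) = -7.8776
γ_1 = -7.8776 / 7 = -1.125

-1.125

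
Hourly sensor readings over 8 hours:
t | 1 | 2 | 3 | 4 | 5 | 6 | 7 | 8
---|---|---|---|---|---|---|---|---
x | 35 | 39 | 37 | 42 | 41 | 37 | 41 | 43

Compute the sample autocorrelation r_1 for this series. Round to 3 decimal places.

-0.023

Mean x̄ = (35 + 39 + 37 + 42 + 41 + 37 + 41 + 43)/8 = 39.3750
Deviations from mean: -4.3750, -0.3750, -2.3750, 2.6250, 1.6250, -2.3750, 1.6250, 3.6250
Numerator Σ_{t=1}^{7}(x_t−x̄)(x_{t+1}−x̄) = -1.2656
Denominator Σ(x_t−x̄)² = 55.8750
r_1 = -1.2656 / 55.8750 = -0.023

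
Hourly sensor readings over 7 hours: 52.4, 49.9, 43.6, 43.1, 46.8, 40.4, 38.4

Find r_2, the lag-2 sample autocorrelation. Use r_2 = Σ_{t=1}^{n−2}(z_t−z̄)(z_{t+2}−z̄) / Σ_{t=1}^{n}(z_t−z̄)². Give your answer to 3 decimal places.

Mean z̄ = (52.4 + 49.9 + 43.6 + 43.1 + 46.8 + 40.4 + 38.4)/7 = 44.9429
Numerator Σ_{t=1}^{5}(z_t−z̄)(z_{t+2}−z̄) = -25.4222
Denominator Σ(z_t−z̄)² = 152.2771
r_2 = -25.4222 / 152.2771 = -0.167

-0.167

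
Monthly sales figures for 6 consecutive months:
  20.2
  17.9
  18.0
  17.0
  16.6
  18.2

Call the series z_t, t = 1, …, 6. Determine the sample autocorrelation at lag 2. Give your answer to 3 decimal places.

Mean z̄ = (20.2 + 17.9 + 18.0 + 17.0 + 16.6 + 18.2)/6 = 17.9833
Σ(z_t−z̄)(z_{t+2}−z̄) = (0.0369) + (0.0819) + (-0.0231) + (-0.2131) = -0.1172
Denominator Σ(z_t−z̄)² = 7.8483
r_2 = -0.1172 / 7.8483 = -0.015

-0.015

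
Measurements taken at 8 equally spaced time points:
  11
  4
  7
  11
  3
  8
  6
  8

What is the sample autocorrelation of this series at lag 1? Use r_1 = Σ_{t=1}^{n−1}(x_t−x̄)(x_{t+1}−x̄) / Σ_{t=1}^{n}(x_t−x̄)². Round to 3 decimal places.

Mean x̄ = (11 + 4 + 7 + 11 + 3 + 8 + 6 + 8)/8 = 7.2500
Numerator Σ_{t=1}^{7}(x_t−x̄)(x_{t+1}−x̄) = -33.3125
Denominator Σ(x_t−x̄)² = 59.5000
r_1 = -33.3125 / 59.5000 = -0.560

-0.560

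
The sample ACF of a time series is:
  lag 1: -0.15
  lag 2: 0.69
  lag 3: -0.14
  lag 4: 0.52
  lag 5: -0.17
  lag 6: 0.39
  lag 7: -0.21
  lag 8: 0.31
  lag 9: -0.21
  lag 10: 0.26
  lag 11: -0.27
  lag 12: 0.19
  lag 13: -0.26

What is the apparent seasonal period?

The largest autocorrelation is r_2 = 0.69, with weaker echoes at lags 4 (0.52), 6 (0.39), 8 (0.31), 10 (0.26) and 12 (0.19); the remaining lags stay at or below -0.14.
The dominant spike at lag 2 indicates a seasonal period of 2.

2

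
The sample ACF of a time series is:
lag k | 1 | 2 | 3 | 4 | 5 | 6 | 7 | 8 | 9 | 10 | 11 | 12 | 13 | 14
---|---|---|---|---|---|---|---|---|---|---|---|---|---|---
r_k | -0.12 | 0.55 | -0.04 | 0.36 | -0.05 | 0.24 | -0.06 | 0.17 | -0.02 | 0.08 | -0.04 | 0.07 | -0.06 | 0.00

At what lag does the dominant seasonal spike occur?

2

The largest autocorrelation is r_2 = 0.55, with weaker echoes at lags 4 (0.36), 6 (0.24) and 8 (0.17); the remaining lags stay at or below 0.08.
The dominant spike at lag 2 indicates a seasonal period of 2.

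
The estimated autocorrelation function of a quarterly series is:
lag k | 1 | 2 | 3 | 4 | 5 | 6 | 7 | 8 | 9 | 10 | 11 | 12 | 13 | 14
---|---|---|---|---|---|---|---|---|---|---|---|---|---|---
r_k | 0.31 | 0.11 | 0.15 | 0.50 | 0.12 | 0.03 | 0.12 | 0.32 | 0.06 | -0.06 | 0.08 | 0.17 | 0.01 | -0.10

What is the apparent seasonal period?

The largest autocorrelation is r_4 = 0.50, with a weaker echo at lag 8 (0.32); the remaining lags stay at or below 0.31. The elevated value at lag 1 (0.31), dropping to 0.11 at lag 2, reflects decaying short-term dependence rather than seasonality.
The dominant spike at lag 4 indicates a seasonal period of 4.

4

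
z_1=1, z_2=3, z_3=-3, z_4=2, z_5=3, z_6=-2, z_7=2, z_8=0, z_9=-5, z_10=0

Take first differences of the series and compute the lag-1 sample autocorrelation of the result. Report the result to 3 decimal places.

First differences Δz: 2, -6, 5, 1, -5, 4, -2, -5, 5
Mean of differences = -0.1111
Numerator Σ(Δz_t−Δz̄)(Δz_{t+1}−Δz̄) = -85.9012
Denominator Σ(Δz_t−Δz̄)² = 160.8889
r_1(Δz) = -85.9012 / 160.8889 = -0.534

-0.534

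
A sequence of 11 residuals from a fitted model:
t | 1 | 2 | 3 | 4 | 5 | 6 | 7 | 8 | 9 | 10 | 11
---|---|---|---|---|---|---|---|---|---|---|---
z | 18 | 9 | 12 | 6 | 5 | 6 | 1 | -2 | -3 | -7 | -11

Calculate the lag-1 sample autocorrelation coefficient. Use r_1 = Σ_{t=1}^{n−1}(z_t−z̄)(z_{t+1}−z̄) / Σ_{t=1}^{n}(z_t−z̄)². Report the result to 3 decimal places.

Mean z̄ = (18 + 9 + 12 + 6 + 5 + 6 + 1 − 2 − 3 − 7 − 11)/11 = 3.0909
Numerator Σ_{t=1}^{10}(z_t−z̄)(z_{t+1}−z̄) = 416.9917
Denominator Σ(z_t−z̄)² = 724.9091
r_1 = 416.9917 / 724.9091 = 0.575

0.575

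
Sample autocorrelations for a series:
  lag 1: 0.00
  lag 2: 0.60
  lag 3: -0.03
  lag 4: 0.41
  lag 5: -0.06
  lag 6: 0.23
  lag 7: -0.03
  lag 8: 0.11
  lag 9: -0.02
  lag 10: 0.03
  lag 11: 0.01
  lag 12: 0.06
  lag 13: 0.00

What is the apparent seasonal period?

2

The largest autocorrelation is r_2 = 0.60, with weaker echoes at lags 4 (0.41) and 6 (0.23); the remaining lags stay at or below 0.11.
The dominant spike at lag 2 indicates a seasonal period of 2.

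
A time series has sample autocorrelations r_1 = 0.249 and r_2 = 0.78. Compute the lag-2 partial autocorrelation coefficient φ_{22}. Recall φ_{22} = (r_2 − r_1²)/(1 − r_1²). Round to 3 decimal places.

φ_{22} = (r_2 − r_1²) / (1 − r_1²)
r_1² = (0.249)² = 0.062001
Numerator = 0.78 − 0.0620 = 0.7180; denominator = 1 − 0.0620 = 0.9380
φ_{22} = 0.7180 / 0.9380 = 0.765

0.765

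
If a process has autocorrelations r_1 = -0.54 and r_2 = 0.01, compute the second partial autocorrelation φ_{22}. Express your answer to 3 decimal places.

φ_{22} = (r_2 − r_1²) / (1 − r_1²)
r_1² = (-0.54)² = 0.2916
Numerator = 0.01 − 0.2916 = -0.2816; denominator = 1 − 0.2916 = 0.7084
φ_{22} = -0.2816 / 0.7084 = -0.398

-0.398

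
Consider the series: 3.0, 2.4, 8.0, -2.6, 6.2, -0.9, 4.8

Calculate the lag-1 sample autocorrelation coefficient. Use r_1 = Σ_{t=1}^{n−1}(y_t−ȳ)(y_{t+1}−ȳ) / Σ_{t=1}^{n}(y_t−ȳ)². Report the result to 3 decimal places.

Mean ȳ = (3.0 + 2.4 + 8.0 − 2.6 + 6.2 − 0.9 + 4.8)/7 = 2.9857
Numerator Σ_{t=1}^{6}(y_t−ȳ)(y_{t+1}−ȳ) = -68.4473
Denominator Σ(y_t−ȳ)² = 85.4086
r_1 = -68.4473 / 85.4086 = -0.801

-0.801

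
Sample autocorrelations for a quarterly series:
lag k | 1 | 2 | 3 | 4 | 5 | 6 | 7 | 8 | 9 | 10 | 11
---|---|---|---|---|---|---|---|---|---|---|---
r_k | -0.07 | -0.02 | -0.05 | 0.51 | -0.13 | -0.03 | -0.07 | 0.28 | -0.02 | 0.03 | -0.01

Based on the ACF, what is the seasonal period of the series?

4

The largest autocorrelation is r_4 = 0.51, with a weaker echo at lag 8 (0.28); the remaining lags stay at or below 0.03.
The dominant spike at lag 4 indicates a seasonal period of 4.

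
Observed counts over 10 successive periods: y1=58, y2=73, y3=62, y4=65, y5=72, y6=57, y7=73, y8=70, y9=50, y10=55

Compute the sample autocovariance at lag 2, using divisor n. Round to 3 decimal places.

Mean ȳ = (58 + 73 + 62 + 65 + 72 + 57 + 73 + 70 + 50 + 55)/10 = 63.5000
Σ_{t=1}^{8}(y_t−ȳ)(y_{t+2}−ȳ) = -145.0000
γ_2 = -145.0000 / 10 = -14.500

-14.500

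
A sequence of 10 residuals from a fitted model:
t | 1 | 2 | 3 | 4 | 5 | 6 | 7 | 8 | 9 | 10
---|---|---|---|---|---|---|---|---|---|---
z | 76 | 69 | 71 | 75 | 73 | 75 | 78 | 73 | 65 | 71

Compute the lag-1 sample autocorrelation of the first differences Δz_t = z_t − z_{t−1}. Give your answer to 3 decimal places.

First differences Δz: -7, 2, 4, -2, 2, 3, -5, -8, 6
Mean of differences = -0.5556
Numerator Σ(Δz_t−Δz̄)(Δz_{t+1}−Δz̄) = -37.5309
Denominator Σ(Δz_t−Δz̄)² = 208.2222
r_1(Δz) = -37.5309 / 208.2222 = -0.180

-0.180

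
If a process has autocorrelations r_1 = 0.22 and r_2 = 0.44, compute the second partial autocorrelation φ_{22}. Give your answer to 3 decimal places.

0.412

φ_{22} = (r_2 − r_1²) / (1 − r_1²)
r_1² = (0.22)² = 0.0484
Numerator = 0.44 − 0.0484 = 0.3916; denominator = 1 − 0.0484 = 0.9516
φ_{22} = 0.3916 / 0.9516 = 0.412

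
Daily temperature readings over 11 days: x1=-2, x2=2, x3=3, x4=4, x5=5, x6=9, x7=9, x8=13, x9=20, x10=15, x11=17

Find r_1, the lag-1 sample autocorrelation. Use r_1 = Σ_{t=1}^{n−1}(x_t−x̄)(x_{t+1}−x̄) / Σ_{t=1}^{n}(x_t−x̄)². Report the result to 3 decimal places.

0.677

Mean x̄ = (-2 + 2 + 3 + 4 + 5 + 9 + 9 + 13 + 20 + 15 + 17)/11 = 8.6364
Numerator Σ_{t=1}^{10}(x_t−x̄)(x_{t+1}−x̄) = 326.5041
Denominator Σ(x_t−x̄)² = 482.5455
r_1 = 326.5041 / 482.5455 = 0.677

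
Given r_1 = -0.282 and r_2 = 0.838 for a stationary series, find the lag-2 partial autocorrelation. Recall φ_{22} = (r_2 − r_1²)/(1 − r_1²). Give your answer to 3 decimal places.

0.824

φ_{22} = (r_2 − r_1²) / (1 − r_1²)
r_1² = (-0.282)² = 0.079524
Numerator = 0.838 − 0.0795 = 0.7585; denominator = 1 − 0.0795 = 0.9205
φ_{22} = 0.7585 / 0.9205 = 0.824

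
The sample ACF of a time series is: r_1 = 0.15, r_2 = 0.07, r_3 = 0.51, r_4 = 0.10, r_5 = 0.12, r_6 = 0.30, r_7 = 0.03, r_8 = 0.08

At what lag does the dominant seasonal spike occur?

3

The largest autocorrelation is r_3 = 0.51, with a weaker echo at lag 6 (0.30); the remaining lags stay at or below 0.15.
The dominant spike at lag 3 indicates a seasonal period of 3.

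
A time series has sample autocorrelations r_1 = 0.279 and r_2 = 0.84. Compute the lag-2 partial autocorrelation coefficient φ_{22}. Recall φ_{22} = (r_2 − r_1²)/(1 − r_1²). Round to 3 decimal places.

0.826

φ_{22} = (r_2 − r_1²) / (1 − r_1²)
r_1² = (0.279)² = 0.077841
Numerator = 0.84 − 0.0778 = 0.7622; denominator = 1 − 0.0778 = 0.9222
φ_{22} = 0.7622 / 0.9222 = 0.826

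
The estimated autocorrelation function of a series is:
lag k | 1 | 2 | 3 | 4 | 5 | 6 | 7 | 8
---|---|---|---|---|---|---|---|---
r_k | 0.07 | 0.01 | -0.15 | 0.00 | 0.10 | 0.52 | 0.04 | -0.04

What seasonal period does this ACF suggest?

The largest autocorrelation is r_6 = 0.52; the remaining lags stay at or below 0.10.
The dominant spike at lag 6 indicates a seasonal period of 6.

6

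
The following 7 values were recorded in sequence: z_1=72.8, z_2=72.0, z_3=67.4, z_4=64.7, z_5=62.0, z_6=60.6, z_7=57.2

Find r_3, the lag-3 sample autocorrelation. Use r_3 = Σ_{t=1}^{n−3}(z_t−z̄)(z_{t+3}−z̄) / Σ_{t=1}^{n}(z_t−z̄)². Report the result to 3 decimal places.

Mean z̄ = (72.8 + 72.0 + 67.4 + 64.7 + 62.0 + 60.6 + 57.2)/7 = 65.2429
Deviations from mean: 7.5571, 6.7571, 2.1571, -0.5429, -3.2429, -4.6429, -8.0429
Numerator Σ_{t=1}^{4}(z_t−z̄)(z_{t+3}−z̄) = -31.6641
Denominator Σ(z_t−z̄)² = 204.4771
r_3 = -31.6641 / 204.4771 = -0.155

-0.155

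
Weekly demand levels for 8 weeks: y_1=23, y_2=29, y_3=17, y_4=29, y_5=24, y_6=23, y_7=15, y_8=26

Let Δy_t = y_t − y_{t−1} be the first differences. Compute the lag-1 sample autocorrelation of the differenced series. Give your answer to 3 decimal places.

First differences Δy: 6, -12, 12, -5, -1, -8, 11
Mean of differences = 0.4286
Numerator Σ(Δy_t−Δȳ)(Δy_{t+1}−Δȳ) = -345.1837
Denominator Σ(Δy_t−Δȳ)² = 533.7143
r_1(Δy) = -345.1837 / 533.7143 = -0.647

-0.647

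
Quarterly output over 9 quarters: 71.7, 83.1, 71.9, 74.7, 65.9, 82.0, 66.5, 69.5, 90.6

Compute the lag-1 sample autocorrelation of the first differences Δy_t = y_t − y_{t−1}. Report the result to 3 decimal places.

First differences Δy: 11.4, -11.2, 2.8, -8.8, 16.1, -15.5, 3.0, 21.1
Mean of differences = 2.3625
Numerator Σ(Δy_t−Δȳ)(Δy_{t+1}−Δȳ) = -531.5614
Denominator Σ(Δy_t−Δȳ)² = 1249.6988
r_1(Δy) = -531.5614 / 1249.6988 = -0.425

-0.425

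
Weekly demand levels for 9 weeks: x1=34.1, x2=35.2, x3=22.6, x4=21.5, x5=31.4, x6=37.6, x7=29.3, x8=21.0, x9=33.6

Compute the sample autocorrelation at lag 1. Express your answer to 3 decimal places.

Mean x̄ = (34.1 + 35.2 + 22.6 + 21.5 + 31.4 + 37.6 + 29.3 + 21.0 + 33.6)/9 = 29.5889
Numerator Σ_{t=1}^{8}(x_t−x̄)(x_{t+1}−x̄) = 8.2043
Denominator Σ(x_t−x̄)² = 323.5089
r_1 = 8.2043 / 323.5089 = 0.025

0.025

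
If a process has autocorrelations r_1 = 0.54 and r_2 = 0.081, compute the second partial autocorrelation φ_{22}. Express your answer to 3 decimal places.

-0.297

φ_{22} = (r_2 − r_1²) / (1 − r_1²)
r_1² = (0.54)² = 0.2916
Numerator = 0.081 − 0.2916 = -0.2106; denominator = 1 − 0.2916 = 0.7084
φ_{22} = -0.2106 / 0.7084 = -0.297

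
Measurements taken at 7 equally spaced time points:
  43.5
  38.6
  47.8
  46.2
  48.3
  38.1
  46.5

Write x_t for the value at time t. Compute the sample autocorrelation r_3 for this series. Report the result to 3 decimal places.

Mean x̄ = (43.5 + 38.6 + 47.8 + 46.2 + 48.3 + 38.1 + 46.5)/7 = 44.1429
Deviations from mean: -0.6429, -5.5429, 3.6571, 2.0571, 4.1571, -6.0429, 2.3571
Numerator Σ_{t=1}^{4}(x_t−x̄)(x_{t+3}−x̄) = -41.6155
Denominator Σ(x_t−x̄)² = 108.0971
r_3 = -41.6155 / 108.0971 = -0.385

-0.385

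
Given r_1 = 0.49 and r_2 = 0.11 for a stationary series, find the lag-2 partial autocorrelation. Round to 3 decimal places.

-0.171

φ_{22} = (r_2 − r_1²) / (1 − r_1²)
r_1² = (0.49)² = 0.2401
Numerator = 0.11 − 0.2401 = -0.1301; denominator = 1 − 0.2401 = 0.7599
φ_{22} = -0.1301 / 0.7599 = -0.171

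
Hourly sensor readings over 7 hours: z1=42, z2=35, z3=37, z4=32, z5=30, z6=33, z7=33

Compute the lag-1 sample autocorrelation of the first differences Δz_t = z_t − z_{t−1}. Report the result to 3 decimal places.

First differences Δz: -7, 2, -5, -2, 3, 0
Mean of differences = -1.5000
Numerator Σ(Δz_t−Δz̄)(Δz_{t+1}−Δz̄) = -25.2500
Denominator Σ(Δz_t−Δz̄)² = 77.5000
r_1(Δz) = -25.2500 / 77.5000 = -0.326

-0.326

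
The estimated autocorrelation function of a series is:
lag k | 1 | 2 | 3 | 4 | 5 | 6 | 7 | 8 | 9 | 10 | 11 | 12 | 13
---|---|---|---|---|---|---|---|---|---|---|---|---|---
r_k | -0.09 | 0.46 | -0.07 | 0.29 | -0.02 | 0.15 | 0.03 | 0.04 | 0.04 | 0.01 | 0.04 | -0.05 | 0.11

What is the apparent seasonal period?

The largest autocorrelation is r_2 = 0.46, with weaker echoes at lags 4 (0.29) and 6 (0.15); the remaining lags stay at or below 0.11.
The dominant spike at lag 2 indicates a seasonal period of 2.

2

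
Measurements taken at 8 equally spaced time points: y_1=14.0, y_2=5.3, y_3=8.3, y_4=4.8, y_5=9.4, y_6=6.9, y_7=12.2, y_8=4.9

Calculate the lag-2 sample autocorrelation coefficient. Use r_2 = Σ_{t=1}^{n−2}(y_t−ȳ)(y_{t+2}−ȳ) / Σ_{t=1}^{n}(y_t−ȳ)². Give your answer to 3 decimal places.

Mean ȳ = (14.0 + 5.3 + 8.3 + 4.8 + 9.4 + 6.9 + 12.2 + 4.9)/8 = 8.2250
Deviations from mean: 5.7750, -2.9250, 0.0750, -3.4250, 1.1750, -1.3250, 3.9750, -3.3250
Σ(y_t−ȳ)(y_{t+2}−ȳ) = (0.4331) + (10.0181) + (0.0881) + (4.5381) + (4.6706) + (4.4056) = 24.1538
Denominator Σ(y_t−ȳ)² = 83.6350
r_2 = 24.1538 / 83.6350 = 0.289

0.289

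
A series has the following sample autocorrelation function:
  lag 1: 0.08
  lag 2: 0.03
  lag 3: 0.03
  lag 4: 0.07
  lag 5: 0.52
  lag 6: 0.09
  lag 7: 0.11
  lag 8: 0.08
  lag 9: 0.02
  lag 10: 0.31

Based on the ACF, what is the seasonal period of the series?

5

The largest autocorrelation is r_5 = 0.52, with a weaker echo at lag 10 (0.31); the remaining lags stay at or below 0.11.
The dominant spike at lag 5 indicates a seasonal period of 5.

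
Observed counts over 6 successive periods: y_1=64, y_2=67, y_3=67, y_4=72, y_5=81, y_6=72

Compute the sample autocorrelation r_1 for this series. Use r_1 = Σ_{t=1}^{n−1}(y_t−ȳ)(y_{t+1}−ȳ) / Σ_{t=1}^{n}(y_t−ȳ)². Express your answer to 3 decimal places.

Mean ȳ = (64 + 67 + 67 + 72 + 81 + 72)/6 = 70.5000
Deviations from mean: -6.5000, -3.5000, -3.5000, 1.5000, 10.5000, 1.5000
Σ(y_t−ȳ)(y_{t+1}−ȳ) = (22.7500) + (12.2500) + (-5.2500) + (15.7500) + (15.7500) = 61.2500
Denominator Σ(y_t−ȳ)² = 181.5000
r_1 = 61.2500 / 181.5000 = 0.337

0.337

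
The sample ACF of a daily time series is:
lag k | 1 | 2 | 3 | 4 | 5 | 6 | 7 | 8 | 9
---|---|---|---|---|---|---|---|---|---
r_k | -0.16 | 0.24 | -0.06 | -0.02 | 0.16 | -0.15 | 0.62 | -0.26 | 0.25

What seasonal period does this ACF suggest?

7

The largest autocorrelation is r_7 = 0.62; the remaining lags stay at or below 0.25.
The dominant spike at lag 7 indicates a seasonal period of 7.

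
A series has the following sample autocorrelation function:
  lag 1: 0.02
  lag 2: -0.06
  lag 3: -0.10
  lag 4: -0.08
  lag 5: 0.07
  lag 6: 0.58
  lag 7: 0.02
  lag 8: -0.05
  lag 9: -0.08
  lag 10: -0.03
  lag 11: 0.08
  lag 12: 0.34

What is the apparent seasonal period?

6

The largest autocorrelation is r_6 = 0.58, with a weaker echo at lag 12 (0.34); the remaining lags stay at or below 0.08.
The dominant spike at lag 6 indicates a seasonal period of 6.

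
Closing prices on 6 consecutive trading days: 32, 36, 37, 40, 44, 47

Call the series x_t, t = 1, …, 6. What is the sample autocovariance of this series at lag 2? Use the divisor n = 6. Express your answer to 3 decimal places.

1.519

Mean x̄ = (32 + 36 + 37 + 40 + 44 + 47)/6 = 39.3333
Deviations: -7.3333, -3.3333, -2.3333, 0.6667, 4.6667, 7.6667
Σ_{t=1}^{4}(x_t−x̄)(x_{t+2}−x̄) = 9.1111
γ_2 = 9.1111 / 6 = 1.519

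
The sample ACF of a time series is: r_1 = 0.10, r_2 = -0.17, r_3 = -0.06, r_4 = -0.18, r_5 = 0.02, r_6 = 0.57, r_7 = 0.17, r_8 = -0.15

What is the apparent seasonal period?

6

The largest autocorrelation is r_6 = 0.57; the remaining lags stay at or below 0.17.
The dominant spike at lag 6 indicates a seasonal period of 6.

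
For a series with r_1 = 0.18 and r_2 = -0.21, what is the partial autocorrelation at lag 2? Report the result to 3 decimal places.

-0.251

φ_{22} = (r_2 − r_1²) / (1 − r_1²)
r_1² = (0.18)² = 0.0324
Numerator = -0.21 − 0.0324 = -0.2424; denominator = 1 − 0.0324 = 0.9676
φ_{22} = -0.2424 / 0.9676 = -0.251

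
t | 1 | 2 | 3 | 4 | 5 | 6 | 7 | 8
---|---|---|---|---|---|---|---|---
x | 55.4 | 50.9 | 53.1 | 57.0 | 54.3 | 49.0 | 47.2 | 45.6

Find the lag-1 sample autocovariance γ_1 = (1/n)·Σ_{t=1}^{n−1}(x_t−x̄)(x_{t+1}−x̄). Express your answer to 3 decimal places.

Mean x̄ = (55.4 + 50.9 + 53.1 + 57.0 + 54.3 + 49.0 + 47.2 + 45.6)/8 = 51.5625
Deviations: 3.8375, -0.6625, 1.5375, 5.4375, 2.7375, -2.5625, -4.3625, -5.9625
Σ_{t=1}^{7}(x_t−x̄)(x_{t+1}−x̄) = 49.8598
γ_1 = 49.8598 / 8 = 6.232

6.232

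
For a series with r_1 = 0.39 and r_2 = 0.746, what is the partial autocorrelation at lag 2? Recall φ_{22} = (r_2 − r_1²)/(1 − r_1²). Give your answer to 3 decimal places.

0.700

φ_{22} = (r_2 − r_1²) / (1 − r_1²)
r_1² = (0.39)² = 0.1521
Numerator = 0.746 − 0.1521 = 0.5939; denominator = 1 − 0.1521 = 0.8479
φ_{22} = 0.5939 / 0.8479 = 0.700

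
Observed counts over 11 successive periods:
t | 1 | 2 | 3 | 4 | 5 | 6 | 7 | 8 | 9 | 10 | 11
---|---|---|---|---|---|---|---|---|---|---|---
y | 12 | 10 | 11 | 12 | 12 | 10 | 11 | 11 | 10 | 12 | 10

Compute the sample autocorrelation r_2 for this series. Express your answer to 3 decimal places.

Mean ȳ = (12 + 10 + 11 + 12 + 12 + 10 + 11 + 11 + 10 + 12 + 10)/11 = 11.0000
Numerator Σ_{t=1}^{9}(y_t−ȳ)(y_{t+2}−ȳ) = -1.0000
Denominator Σ(y_t−ȳ)² = 8.0000
r_2 = -1.0000 / 8.0000 = -0.125

-0.125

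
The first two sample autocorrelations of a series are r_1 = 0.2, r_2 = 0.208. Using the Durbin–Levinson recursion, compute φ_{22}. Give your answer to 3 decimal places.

0.175

φ_{22} = (r_2 − r_1²) / (1 − r_1²)
r_1² = (0.2)² = 0.04
Numerator = 0.208 − 0.0400 = 0.1680; denominator = 1 − 0.0400 = 0.9600
φ_{22} = 0.1680 / 0.9600 = 0.175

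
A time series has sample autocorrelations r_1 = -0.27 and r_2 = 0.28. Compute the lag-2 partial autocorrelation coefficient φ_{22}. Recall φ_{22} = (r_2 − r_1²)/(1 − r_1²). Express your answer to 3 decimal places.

φ_{22} = (r_2 − r_1²) / (1 − r_1²)
r_1² = (-0.27)² = 0.0729
Numerator = 0.28 − 0.0729 = 0.2071; denominator = 1 − 0.0729 = 0.9271
φ_{22} = 0.2071 / 0.9271 = 0.223

0.223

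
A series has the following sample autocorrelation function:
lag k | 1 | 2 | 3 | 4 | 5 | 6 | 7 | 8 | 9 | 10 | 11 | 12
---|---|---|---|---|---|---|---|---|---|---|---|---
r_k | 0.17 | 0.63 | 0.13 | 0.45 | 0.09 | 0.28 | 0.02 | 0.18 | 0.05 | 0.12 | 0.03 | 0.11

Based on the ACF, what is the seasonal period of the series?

The largest autocorrelation is r_2 = 0.63, with weaker echoes at lags 4 (0.45), 6 (0.28) and 8 (0.18); the remaining lags stay at or below 0.17.
The dominant spike at lag 2 indicates a seasonal period of 2.

2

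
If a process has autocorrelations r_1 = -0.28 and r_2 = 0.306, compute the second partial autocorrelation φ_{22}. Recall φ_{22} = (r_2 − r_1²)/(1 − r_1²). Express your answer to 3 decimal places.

φ_{22} = (r_2 − r_1²) / (1 − r_1²)
r_1² = (-0.28)² = 0.0784
Numerator = 0.306 − 0.0784 = 0.2276; denominator = 1 − 0.0784 = 0.9216
φ_{22} = 0.2276 / 0.9216 = 0.247

0.247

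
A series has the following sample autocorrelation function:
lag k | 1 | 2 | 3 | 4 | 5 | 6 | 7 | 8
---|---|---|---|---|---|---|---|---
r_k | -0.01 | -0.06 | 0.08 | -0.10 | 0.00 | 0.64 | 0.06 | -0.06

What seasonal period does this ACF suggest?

6

The largest autocorrelation is r_6 = 0.64; the remaining lags stay at or below 0.08.
The dominant spike at lag 6 indicates a seasonal period of 6.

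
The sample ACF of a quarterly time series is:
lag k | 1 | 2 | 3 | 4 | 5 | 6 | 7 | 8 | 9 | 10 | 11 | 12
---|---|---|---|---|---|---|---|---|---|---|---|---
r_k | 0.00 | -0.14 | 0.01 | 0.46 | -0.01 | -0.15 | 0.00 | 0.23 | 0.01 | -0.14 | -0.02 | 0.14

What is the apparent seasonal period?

The largest autocorrelation is r_4 = 0.46, with a weaker echo at lag 8 (0.23); the remaining lags stay at or below 0.14.
The dominant spike at lag 4 indicates a seasonal period of 4.

4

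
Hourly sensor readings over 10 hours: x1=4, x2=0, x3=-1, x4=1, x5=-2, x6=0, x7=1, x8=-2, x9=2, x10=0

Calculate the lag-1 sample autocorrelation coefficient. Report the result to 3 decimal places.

Mean x̄ = (4 + 0 − 1 + 1 − 2 + 0 + 1 − 2 + 2 + 0)/10 = 0.3000
Numerator Σ_{t=1}^{9}(x_t−x̄)(x_{t+1}−x̄) = -8.7900
Denominator Σ(x_t−x̄)² = 30.1000
r_1 = -8.7900 / 30.1000 = -0.292

-0.292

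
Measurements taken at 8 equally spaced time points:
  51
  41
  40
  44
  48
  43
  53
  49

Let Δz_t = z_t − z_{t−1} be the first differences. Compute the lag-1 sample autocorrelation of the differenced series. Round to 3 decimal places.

-0.310

First differences Δz: -10, -1, 4, 4, -5, 10, -4
Mean of differences = -0.2857
Numerator Σ(Δz_t−Δz̄)(Δz_{t+1}−Δz̄) = -84.6531
Denominator Σ(Δz_t−Δz̄)² = 273.4286
r_1(Δz) = -84.6531 / 273.4286 = -0.310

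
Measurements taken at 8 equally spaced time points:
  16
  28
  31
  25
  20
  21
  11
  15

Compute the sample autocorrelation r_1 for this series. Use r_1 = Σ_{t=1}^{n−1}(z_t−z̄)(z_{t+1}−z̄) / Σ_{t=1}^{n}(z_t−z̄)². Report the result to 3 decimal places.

Mean z̄ = (16 + 28 + 31 + 25 + 20 + 21 + 11 + 15)/8 = 20.8750
Deviations from mean: -4.8750, 7.1250, 10.1250, 4.1250, -0.8750, 0.1250, -9.8750, -5.8750
Numerator Σ_{t=1}^{7}(z_t−z̄)(z_{t+1}−z̄) = 132.2344
Denominator Σ(z_t−z̄)² = 326.8750
r_1 = 132.2344 / 326.8750 = 0.405

0.405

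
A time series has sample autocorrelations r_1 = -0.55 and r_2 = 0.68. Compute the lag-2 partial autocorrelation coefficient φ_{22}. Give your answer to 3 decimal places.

0.541

φ_{22} = (r_2 − r_1²) / (1 − r_1²)
r_1² = (-0.55)² = 0.3025
Numerator = 0.68 − 0.3025 = 0.3775; denominator = 1 − 0.3025 = 0.6975
φ_{22} = 0.3775 / 0.6975 = 0.541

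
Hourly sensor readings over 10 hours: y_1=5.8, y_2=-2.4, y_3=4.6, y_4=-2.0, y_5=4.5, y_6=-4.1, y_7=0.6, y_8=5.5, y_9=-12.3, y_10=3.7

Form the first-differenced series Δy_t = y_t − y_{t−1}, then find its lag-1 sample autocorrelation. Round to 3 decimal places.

First differences Δy: -8.2, 7.0, -6.6, 6.5, -8.6, 4.7, 4.9, -17.8, 16.0
Mean of differences = -0.2333
Numerator Σ(Δy_t−Δȳ)(Δy_{t+1}−Δȳ) = -594.1744
Denominator Σ(Δy_t−Δȳ)² = 894.4600
r_1(Δy) = -594.1744 / 894.4600 = -0.664

-0.664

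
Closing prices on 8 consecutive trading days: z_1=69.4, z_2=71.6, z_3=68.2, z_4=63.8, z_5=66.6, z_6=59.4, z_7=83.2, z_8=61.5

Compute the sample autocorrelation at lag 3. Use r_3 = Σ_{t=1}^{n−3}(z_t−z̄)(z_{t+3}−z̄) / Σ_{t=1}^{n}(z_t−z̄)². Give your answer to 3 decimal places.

Mean z̄ = (69.4 + 71.6 + 68.2 + 63.8 + 66.6 + 59.4 + 83.2 + 61.5)/8 = 67.9625
Deviations from mean: 1.4375, 3.6375, 0.2375, -4.1625, -1.3625, -8.5625, 15.2375, -6.4625
Σ(z_t−z̄)(z_{t+3}−z̄) = (-5.9836) + (-4.9561) + (-2.0336) + (-63.4261) + (8.8052) = -67.5942
Denominator Σ(z_t−z̄)² = 381.7988
r_3 = -67.5942 / 381.7988 = -0.177

-0.177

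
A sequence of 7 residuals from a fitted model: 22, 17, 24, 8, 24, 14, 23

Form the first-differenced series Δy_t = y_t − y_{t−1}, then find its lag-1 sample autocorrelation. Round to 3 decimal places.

-0.851

First differences Δy: -5, 7, -16, 16, -10, 9
Mean of differences = 0.1667
Numerator Σ(Δy_t−Δȳ)(Δy_{t+1}−Δȳ) = -652.5278
Denominator Σ(Δy_t−Δȳ)² = 766.8333
r_1(Δy) = -652.5278 / 766.8333 = -0.851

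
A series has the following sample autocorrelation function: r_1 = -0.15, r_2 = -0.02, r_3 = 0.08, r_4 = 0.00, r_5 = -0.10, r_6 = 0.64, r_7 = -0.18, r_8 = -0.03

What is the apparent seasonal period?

The largest autocorrelation is r_6 = 0.64; the remaining lags stay at or below 0.08.
The dominant spike at lag 6 indicates a seasonal period of 6.

6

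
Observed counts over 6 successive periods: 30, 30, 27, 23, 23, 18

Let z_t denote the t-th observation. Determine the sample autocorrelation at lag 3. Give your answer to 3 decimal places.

Mean z̄ = (30 + 30 + 27 + 23 + 23 + 18)/6 = 25.1667
Deviations from mean: 4.8333, 4.8333, 1.8333, -2.1667, -2.1667, -7.1667
Σ(z_t−z̄)(z_{t+3}−z̄) = (-10.4722) + (-10.4722) + (-13.1389) = -34.0833
Denominator Σ(z_t−z̄)² = 110.8333
r_3 = -34.0833 / 110.8333 = -0.308

-0.308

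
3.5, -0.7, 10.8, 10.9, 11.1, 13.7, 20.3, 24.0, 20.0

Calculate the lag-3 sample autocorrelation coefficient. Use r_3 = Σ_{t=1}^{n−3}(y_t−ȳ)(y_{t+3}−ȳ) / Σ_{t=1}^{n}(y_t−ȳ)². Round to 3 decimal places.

Mean ȳ = (3.5 − 0.7 + 10.8 + 10.9 + 11.1 + 13.7 + 20.3 + 24.0 + 20.0)/9 = 12.6222
Numerator Σ_{t=1}^{6}(y_t−ȳ)(y_{t+3}−ȳ) = 11.4352
Denominator Σ(y_t−ȳ)² = 513.2956
r_3 = 11.4352 / 513.2956 = 0.022

0.022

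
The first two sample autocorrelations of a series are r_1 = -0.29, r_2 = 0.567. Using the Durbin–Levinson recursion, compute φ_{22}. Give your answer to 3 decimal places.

φ_{22} = (r_2 − r_1²) / (1 − r_1²)
r_1² = (-0.29)² = 0.0841
Numerator = 0.567 − 0.0841 = 0.4829; denominator = 1 − 0.0841 = 0.9159
φ_{22} = 0.4829 / 0.9159 = 0.527

0.527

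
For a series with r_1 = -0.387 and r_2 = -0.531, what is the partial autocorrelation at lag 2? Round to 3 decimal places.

-0.801

φ_{22} = (r_2 − r_1²) / (1 − r_1²)
r_1² = (-0.387)² = 0.149769
Numerator = -0.531 − 0.1498 = -0.6808; denominator = 1 − 0.1498 = 0.8502
φ_{22} = -0.6808 / 0.8502 = -0.801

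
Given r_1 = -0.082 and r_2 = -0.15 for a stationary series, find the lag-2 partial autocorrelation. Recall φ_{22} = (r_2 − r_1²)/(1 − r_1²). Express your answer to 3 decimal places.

-0.158

φ_{22} = (r_2 − r_1²) / (1 − r_1²)
r_1² = (-0.082)² = 0.006724
Numerator = -0.15 − 0.0067 = -0.1567; denominator = 1 − 0.0067 = 0.9933
φ_{22} = -0.1567 / 0.9933 = -0.158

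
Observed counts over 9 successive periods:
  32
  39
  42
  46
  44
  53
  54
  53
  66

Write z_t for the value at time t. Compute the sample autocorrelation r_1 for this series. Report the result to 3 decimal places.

Mean z̄ = (32 + 39 + 42 + 46 + 44 + 53 + 54 + 53 + 66)/9 = 47.6667
Numerator Σ_{t=1}^{8}(z_t−z̄)(z_{t+1}−z̄) = 346.2222
Denominator Σ(z_t−z̄)² = 802.0000
r_1 = 346.2222 / 802.0000 = 0.432

0.432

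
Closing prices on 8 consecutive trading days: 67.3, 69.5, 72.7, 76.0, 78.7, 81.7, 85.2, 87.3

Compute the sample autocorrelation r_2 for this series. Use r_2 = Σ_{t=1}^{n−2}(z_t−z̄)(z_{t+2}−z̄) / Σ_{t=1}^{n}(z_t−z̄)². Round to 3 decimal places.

Mean z̄ = (67.3 + 69.5 + 72.7 + 76.0 + 78.7 + 81.7 + 85.2 + 87.3)/8 = 77.3000
Deviations from mean: -10.0000, -7.8000, -4.6000, -1.3000, 1.4000, 4.4000, 7.9000, 10.0000
Σ(z_t−z̄)(z_{t+2}−z̄) = (46.0000) + (10.1400) + (-6.4400) + (-5.7200) + (11.0600) + (44.0000) = 99.0400
Denominator Σ(z_t−z̄)² = 367.4200
r_2 = 99.0400 / 367.4200 = 0.270

0.270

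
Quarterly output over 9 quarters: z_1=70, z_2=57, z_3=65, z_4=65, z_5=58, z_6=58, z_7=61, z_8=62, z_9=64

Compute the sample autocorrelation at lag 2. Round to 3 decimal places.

-0.087

Mean z̄ = (70 + 57 + 65 + 65 + 58 + 58 + 61 + 62 + 64)/9 = 62.2222
Σ(z_t−z̄)(z_{t+2}−z̄) = (21.6049) + (-14.5062) + (-11.7284) + (-11.7284) + (5.1605) + (0.9383) + (-2.1728) = -12.4321
Denominator Σ(z_t−z̄)² = 143.5556
r_2 = -12.4321 / 143.5556 = -0.087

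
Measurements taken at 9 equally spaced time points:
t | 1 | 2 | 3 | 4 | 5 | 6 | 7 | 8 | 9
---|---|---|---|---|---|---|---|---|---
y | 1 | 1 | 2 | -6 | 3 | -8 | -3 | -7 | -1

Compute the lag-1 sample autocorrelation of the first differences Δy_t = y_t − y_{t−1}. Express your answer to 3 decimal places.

First differences Δy: 0, 1, -8, 9, -11, 5, -4, 6
Mean of differences = -0.2500
Numerator Σ(Δy_t−Δȳ)(Δy_{t+1}−Δȳ) = -280.0625
Denominator Σ(Δy_t−Δȳ)² = 343.5000
r_1(Δy) = -280.0625 / 343.5000 = -0.815

-0.815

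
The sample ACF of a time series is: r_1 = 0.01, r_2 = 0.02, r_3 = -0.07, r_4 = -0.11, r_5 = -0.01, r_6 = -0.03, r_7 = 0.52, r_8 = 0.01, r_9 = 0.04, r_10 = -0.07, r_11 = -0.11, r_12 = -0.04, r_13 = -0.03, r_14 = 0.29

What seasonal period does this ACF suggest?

The largest autocorrelation is r_7 = 0.52, with a weaker echo at lag 14 (0.29); the remaining lags stay at or below 0.04.
The dominant spike at lag 7 indicates a seasonal period of 7.

7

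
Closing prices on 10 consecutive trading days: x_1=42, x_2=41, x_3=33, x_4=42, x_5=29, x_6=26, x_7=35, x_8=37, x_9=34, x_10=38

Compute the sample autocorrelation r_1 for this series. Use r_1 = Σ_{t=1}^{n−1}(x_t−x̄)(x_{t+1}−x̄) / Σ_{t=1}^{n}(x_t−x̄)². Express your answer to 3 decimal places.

Mean x̄ = (42 + 41 + 33 + 42 + 29 + 26 + 35 + 37 + 34 + 38)/10 = 35.7000
Numerator Σ_{t=1}^{9}(x_t−x̄)(x_{t+1}−x̄) = 24.6100
Denominator Σ(x_t−x̄)² = 264.1000
r_1 = 24.6100 / 264.1000 = 0.093

0.093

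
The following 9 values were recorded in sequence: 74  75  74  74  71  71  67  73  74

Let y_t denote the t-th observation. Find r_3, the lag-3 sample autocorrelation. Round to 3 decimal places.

Mean ȳ = (74 + 75 + 74 + 74 + 71 + 71 + 67 + 73 + 74)/9 = 72.5556
Numerator Σ_{t=1}^{6}(y_t−ȳ)(y_{t+3}−ȳ) = -14.9259
Denominator Σ(y_t−ȳ)² = 50.2222
r_3 = -14.9259 / 50.2222 = -0.297

-0.297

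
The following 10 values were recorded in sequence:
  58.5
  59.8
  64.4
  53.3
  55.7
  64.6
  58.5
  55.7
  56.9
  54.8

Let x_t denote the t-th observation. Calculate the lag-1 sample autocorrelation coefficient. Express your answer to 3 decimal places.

Mean x̄ = (58.5 + 59.8 + 64.4 + 53.3 + 55.7 + 64.6 + 58.5 + 55.7 + 56.9 + 54.8)/10 = 58.2200
Numerator Σ_{t=1}^{9}(x_t−x̄)(x_{t+1}−x̄) = -14.9564
Denominator Σ(x_t−x̄)² = 131.8960
r_1 = -14.9564 / 131.8960 = -0.113

-0.113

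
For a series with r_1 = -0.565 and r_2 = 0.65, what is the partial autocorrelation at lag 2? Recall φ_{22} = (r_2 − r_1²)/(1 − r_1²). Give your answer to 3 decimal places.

φ_{22} = (r_2 − r_1²) / (1 − r_1²)
r_1² = (-0.565)² = 0.319225
Numerator = 0.65 − 0.3192 = 0.3308; denominator = 1 − 0.3192 = 0.6808
φ_{22} = 0.3308 / 0.6808 = 0.486

0.486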